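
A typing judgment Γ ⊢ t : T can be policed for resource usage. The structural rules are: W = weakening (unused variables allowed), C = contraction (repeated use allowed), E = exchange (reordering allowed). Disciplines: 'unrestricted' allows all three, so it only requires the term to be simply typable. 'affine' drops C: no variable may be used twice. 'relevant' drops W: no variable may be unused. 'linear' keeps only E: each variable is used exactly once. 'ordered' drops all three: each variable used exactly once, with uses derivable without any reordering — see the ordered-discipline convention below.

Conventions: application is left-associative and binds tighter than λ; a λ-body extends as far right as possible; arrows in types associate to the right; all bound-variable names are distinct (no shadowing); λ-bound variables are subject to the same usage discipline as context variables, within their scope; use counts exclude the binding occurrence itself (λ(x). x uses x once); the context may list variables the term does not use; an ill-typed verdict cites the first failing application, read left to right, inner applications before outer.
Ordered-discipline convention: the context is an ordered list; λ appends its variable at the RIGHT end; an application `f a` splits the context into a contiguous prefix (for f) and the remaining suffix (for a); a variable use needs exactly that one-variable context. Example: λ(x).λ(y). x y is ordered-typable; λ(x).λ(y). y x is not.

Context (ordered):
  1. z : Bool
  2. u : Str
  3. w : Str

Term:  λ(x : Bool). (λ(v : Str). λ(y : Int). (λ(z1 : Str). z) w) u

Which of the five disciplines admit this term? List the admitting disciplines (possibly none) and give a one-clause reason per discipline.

accepted by: affine, unrestricted
use counts: z: 1×; u: 1×; w: 1×; x [bound]: 0×; v [bound]: 0×; y [bound]: 0×; z1 [bound]: 0×
order of uses: z, w, u
typing: well-typed — term : Bool → Int → Bool
ordered ✗ (x, v, y, z1 left unused)
linear ✗ (x, v, y, z1 left unused)
affine ✓ (none of z, u, w, x, v, y, z1 used more than once)
relevant ✗ (x, v, y, z1 left unused)
unrestricted ✓ (well-typed at Bool → Int → Bool; no restrictions here)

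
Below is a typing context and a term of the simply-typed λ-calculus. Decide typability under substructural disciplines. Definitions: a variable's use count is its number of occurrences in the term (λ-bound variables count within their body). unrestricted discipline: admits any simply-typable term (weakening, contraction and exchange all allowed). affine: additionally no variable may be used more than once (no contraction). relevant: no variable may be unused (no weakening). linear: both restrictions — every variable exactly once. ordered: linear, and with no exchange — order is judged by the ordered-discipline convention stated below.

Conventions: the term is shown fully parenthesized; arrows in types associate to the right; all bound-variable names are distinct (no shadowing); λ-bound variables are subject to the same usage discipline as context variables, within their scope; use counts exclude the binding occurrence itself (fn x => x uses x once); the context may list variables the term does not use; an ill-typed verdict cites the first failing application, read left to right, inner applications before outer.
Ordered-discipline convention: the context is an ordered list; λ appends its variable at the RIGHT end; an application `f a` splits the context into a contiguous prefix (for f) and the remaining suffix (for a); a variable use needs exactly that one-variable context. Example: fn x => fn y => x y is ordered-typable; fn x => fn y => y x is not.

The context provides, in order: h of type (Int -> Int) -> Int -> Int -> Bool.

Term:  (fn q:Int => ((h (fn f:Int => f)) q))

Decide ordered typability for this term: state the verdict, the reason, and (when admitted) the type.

yes — single-use (h, q, f), ordered derivation ok; term : Int -> Int -> Bool
use counts: h: 1; q (bound): 1; f (bound): 1
use order (left to right): h, f, q
typing: the term checks, with type Int -> Int -> Bool
across the five disciplines: ordered ✓, linear ✓, affine ✓, relevant ✓, unrestricted ✓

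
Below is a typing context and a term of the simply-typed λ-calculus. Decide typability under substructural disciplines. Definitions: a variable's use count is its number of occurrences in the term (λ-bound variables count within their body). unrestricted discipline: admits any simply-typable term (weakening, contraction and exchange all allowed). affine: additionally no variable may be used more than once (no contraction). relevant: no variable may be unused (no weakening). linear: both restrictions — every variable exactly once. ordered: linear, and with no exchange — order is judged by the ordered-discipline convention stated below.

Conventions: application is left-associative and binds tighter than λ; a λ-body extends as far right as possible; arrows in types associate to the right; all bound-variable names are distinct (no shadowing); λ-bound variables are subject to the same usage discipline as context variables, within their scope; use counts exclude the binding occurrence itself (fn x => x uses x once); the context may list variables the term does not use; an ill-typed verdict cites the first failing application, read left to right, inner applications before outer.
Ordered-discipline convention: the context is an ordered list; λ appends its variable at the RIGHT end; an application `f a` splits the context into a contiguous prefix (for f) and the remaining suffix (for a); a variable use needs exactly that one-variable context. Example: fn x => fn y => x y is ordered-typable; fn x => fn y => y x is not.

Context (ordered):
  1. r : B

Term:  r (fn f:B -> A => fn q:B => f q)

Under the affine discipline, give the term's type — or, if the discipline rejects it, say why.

not well-typed under affine — a type mismatch blocks all five
counts: r ×1, f [bound] ×1, q [bound] ×1
left-to-right use order: r, f, q
typing: ill-typed: non-function type B applied to an argument
summary: ordered ✗ · linear ✗ · affine ✗ · relevant ✗ · unrestricted ✗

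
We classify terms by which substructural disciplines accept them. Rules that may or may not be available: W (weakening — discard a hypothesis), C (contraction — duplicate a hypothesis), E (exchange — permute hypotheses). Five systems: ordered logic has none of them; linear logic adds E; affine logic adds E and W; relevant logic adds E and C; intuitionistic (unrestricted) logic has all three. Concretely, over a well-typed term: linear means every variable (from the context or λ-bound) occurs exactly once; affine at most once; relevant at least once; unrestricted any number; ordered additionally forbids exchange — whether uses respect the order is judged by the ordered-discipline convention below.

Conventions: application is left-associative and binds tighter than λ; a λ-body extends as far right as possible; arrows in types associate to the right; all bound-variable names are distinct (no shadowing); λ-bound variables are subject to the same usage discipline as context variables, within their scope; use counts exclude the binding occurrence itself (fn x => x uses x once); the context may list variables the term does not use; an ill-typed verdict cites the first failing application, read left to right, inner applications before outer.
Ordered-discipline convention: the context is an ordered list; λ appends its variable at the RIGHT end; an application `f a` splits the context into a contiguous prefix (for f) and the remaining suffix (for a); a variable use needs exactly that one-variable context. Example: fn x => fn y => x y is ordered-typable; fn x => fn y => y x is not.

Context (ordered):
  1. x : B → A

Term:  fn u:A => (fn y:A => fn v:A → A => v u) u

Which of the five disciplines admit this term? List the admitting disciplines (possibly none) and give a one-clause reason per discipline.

admitted in: unrestricted
usage: x=0, u [bound]=2, y [bound]=0, v [bound]=1
left-to-right use order: v, u, u
typing: well-typed — term : A → (A → A) → A
ordered: ✗ — repeated use of u ×2; unused: x, y — weakening required
linear: ✗ — repeated use of u ×2; unused: x, y — weakening required
affine: ✗ — repeated use of u ×2
relevant: ✗ — unused: x, y — weakening required
unrestricted: ✓ — typability at A → (A → A) → A is all that's needed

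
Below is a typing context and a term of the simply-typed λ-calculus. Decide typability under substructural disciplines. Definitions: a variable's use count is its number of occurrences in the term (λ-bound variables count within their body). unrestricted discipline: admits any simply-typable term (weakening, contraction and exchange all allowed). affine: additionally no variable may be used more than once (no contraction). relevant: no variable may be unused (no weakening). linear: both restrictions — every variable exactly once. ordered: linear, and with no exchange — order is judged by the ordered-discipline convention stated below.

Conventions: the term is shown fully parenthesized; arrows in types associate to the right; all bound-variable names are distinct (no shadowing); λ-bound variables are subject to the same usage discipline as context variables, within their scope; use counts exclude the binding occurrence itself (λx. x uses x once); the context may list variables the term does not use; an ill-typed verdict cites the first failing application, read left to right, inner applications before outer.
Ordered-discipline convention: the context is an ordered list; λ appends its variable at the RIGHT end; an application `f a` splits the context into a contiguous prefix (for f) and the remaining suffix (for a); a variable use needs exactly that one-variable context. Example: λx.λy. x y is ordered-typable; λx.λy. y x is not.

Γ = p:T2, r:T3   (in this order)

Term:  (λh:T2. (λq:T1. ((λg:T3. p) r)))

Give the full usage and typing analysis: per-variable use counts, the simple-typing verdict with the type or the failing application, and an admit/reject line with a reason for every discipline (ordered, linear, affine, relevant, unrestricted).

counts: p: 1, r: 1, h [bound]: 0, q [bound]: 0, g [bound]: 0
uses in reading order: p, r
typing: well-typed — term : T2 → T1 → T2
ordered ✗ (h, q, g left unused)
linear ✗ (h, q, g left unused)
affine ✓ (none of p, r, h, q, g used more than once)
relevant ✗ (h, q, g left unused)
unrestricted ✓ (well-typed at T2 → T1 → T2; no restrictions here)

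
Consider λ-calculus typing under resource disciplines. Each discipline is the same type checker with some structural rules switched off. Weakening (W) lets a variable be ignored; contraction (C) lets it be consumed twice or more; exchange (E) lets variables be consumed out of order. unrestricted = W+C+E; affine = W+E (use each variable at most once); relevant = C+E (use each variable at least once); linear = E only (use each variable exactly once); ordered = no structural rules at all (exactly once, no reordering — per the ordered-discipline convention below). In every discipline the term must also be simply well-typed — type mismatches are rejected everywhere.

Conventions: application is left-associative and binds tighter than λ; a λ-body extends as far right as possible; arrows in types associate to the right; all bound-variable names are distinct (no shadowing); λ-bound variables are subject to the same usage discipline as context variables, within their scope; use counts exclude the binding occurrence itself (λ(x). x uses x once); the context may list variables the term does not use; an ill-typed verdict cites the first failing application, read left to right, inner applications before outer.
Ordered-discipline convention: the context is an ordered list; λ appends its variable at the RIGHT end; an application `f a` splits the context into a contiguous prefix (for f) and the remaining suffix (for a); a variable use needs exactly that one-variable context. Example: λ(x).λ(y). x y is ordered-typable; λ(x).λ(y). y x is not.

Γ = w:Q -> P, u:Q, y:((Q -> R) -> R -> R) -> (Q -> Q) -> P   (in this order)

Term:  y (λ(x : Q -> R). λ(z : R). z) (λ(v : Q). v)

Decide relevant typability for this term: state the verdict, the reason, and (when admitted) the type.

no — unused: w, u, x — weakening required
variable uses: w: 0; u: 0; y: 1; x (λ-bound): 0; z (λ-bound): 1; v (λ-bound): 1
left-to-right use order: y, z, v
typing: ✓ — P
summary: ordered ✗ · linear ✗ · affine ✓ · relevant ✗ · unrestricted ✓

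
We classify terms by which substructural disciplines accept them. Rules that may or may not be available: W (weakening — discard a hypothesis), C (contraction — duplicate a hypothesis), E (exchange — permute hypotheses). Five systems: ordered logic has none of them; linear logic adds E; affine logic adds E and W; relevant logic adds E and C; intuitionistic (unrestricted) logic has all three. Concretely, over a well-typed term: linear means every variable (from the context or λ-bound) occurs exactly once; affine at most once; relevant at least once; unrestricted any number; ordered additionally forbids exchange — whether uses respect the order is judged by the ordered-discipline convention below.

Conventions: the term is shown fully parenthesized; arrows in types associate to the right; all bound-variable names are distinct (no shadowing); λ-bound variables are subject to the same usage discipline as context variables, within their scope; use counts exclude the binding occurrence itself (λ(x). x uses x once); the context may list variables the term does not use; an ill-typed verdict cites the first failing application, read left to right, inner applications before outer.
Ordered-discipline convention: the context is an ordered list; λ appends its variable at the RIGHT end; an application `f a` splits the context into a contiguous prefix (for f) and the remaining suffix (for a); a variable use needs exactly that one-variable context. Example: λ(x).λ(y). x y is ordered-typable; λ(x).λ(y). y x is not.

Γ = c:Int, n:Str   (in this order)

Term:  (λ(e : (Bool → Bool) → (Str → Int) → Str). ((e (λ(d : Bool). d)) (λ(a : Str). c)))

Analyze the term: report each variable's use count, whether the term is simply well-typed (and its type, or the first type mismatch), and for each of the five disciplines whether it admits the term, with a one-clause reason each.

counts: c: 1×; n: 0×; e (λ-bound): 1×; d (λ-bound): 1×; a (λ-bound): 0×
order of uses: e, d, c
typing: the term checks, with type ((Bool → Bool) → (Str → Int) → Str) → Str
ordered: ✗ — unused: n, a — weakening required
linear: ✗ — unused: n, a — weakening required
affine: ✓ — none of c, n, e, d, a used more than once
relevant: ✗ — unused: n, a — weakening required
unrestricted: ✓ — simply typable at ((Bool → Bool) → (Str → Int) → Str) → Str; W, C, E all held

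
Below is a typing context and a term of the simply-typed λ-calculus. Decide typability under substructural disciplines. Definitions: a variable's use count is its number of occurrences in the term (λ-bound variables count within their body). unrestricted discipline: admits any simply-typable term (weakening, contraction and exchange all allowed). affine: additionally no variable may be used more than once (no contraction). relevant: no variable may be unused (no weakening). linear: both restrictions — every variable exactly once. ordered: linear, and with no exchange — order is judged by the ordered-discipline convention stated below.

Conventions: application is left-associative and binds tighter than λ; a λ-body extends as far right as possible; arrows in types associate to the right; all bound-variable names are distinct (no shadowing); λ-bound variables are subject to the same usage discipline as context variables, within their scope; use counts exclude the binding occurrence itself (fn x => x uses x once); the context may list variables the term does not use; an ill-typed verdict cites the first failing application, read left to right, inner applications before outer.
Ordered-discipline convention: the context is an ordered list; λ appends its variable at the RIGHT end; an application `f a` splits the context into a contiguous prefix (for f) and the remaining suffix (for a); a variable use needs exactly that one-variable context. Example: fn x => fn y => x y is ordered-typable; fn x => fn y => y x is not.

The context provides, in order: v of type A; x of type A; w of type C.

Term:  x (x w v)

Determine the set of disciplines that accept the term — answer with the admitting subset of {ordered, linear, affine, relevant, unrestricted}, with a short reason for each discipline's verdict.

accepted by: none
usage: v: 1×, x: 2×, w: 1×
use order (left to right): x, x, w, v
typing: ill-typed: non-function type A applied to an argument
ordered: ✗, not simply typable
linear: ✗, fails simple typing
affine: ✗, a type mismatch blocks all five
relevant: ✗, the type mismatch rejects it
unrestricted: ✗, not simply typable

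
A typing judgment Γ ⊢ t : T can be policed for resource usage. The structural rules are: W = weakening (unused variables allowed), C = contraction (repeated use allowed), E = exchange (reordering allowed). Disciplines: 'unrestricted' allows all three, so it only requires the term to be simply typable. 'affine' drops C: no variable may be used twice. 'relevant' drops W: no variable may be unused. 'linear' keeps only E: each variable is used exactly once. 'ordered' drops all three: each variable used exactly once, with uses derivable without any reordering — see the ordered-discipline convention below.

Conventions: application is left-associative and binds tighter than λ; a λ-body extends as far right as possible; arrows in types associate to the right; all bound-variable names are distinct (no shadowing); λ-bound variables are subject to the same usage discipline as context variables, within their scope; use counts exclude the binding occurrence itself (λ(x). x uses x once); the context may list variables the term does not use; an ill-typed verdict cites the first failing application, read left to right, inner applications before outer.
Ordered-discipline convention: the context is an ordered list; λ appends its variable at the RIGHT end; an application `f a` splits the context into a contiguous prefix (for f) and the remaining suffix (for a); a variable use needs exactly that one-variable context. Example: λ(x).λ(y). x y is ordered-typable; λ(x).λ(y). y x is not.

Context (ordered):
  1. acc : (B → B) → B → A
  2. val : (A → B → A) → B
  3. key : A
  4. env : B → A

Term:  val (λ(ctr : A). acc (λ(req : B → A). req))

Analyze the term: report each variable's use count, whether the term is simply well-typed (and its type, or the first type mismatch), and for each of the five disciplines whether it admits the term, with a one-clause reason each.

variable uses: acc ×1, val ×1, key ×0, env ×0, ctr [bound] ×0, req [bound] ×1
use order (left to right): val, acc, req
typing: ill-typed: an argument (B → A) → B → A mismatches the expected B → B
ordered ✗ (not simply typable)
linear ✗ (fails simple typing)
affine ✗ (a type mismatch blocks all five)
relevant ✗ (the type mismatch rejects it)
unrestricted ✗ (not simply typable)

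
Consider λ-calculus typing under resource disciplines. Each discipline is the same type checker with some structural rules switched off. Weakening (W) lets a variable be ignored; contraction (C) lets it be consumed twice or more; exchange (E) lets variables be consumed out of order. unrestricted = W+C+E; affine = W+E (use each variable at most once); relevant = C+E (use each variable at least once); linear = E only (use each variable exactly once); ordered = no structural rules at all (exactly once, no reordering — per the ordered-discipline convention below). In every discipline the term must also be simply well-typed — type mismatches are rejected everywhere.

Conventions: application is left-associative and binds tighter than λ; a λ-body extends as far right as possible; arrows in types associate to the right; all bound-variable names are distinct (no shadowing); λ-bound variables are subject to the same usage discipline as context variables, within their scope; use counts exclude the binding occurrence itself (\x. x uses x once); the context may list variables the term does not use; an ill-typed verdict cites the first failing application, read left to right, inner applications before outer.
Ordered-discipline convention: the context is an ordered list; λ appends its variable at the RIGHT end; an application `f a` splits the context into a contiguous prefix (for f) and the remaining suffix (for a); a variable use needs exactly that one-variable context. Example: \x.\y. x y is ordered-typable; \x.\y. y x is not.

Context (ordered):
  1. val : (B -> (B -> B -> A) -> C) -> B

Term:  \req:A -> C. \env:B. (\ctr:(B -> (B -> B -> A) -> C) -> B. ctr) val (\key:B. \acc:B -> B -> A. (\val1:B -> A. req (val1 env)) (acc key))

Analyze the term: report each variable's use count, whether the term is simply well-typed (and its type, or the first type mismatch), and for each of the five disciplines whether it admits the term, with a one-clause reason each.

counts: val: 1; req (λ-bound): 1; env (λ-bound): 1; ctr (λ-bound): 1; key (λ-bound): 1; acc (λ-bound): 1; val1 (λ-bound): 1
order of uses: ctr, val, req, val1, env, acc, key
typing: well-typed — term : (A -> C) -> B -> B
ordered: ✗, use order ctr, val, req, val1, env, acc, key needs exchange
linear: ✓, exactly-once usage across val, req, env, ctr, key, acc, val1
affine: ✓, none of val, req, env, ctr, key, acc, val1 used more than once
relevant: ✓, none of val, req, env, ctr, key, acc, val1 goes unused
unrestricted: ✓, typability at (A -> C) -> B -> B is all that's needed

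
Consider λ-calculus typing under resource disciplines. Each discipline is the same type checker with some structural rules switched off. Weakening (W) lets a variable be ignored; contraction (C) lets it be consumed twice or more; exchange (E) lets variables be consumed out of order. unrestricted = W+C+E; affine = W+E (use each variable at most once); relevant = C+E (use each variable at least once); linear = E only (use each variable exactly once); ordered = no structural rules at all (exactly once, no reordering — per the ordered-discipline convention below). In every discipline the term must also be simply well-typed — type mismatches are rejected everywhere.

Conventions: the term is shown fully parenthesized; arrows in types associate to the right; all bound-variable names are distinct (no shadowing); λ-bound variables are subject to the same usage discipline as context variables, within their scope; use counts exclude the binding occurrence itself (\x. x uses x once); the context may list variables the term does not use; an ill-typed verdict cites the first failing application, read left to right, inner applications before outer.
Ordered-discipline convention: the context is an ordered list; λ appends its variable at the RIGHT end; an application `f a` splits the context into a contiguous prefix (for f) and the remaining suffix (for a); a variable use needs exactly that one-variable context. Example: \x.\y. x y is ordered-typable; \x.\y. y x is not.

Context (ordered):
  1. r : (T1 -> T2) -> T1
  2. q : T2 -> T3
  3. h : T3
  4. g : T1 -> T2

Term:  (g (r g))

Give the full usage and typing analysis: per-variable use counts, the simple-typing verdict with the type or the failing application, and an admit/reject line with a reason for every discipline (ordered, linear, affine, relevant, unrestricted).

counts: r: 1, q: 0, h: 0, g: 2
order of uses: g, r, g
typing: ✓ — T2
ordered ✗ (uses contraction: g ×2; q, h left unused)
linear ✗ (uses contraction: g ×2; q, h left unused)
affine ✗ (uses contraction: g ×2)
relevant ✗ (q, h left unused)
unrestricted ✓ (simply typable at T2; W, C, E all held)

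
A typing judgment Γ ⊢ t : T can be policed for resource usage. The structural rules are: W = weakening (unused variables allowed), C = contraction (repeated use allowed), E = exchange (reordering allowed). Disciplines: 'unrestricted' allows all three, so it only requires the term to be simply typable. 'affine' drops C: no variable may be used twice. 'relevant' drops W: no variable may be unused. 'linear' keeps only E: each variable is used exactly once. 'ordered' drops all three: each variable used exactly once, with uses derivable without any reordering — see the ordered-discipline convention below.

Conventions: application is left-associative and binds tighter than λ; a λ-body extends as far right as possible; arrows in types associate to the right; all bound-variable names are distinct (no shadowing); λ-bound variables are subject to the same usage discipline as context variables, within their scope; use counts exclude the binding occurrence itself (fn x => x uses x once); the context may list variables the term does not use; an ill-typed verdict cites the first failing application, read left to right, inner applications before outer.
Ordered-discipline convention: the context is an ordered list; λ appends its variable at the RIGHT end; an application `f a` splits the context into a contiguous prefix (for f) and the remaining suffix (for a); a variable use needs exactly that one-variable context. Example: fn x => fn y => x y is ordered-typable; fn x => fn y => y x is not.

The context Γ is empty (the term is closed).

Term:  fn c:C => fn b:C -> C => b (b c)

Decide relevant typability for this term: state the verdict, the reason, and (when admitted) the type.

yes — none of c, b goes unused; term : C -> (C -> C) -> C
use counts: c [bound]: 1×, b [bound]: 2×
left-to-right use order: b, b, c
typing: well-typed at C -> (C -> C) -> C
per-discipline verdicts: ordered ✗ · linear ✗ · affine ✗ · relevant ✓ · unrestricted ✓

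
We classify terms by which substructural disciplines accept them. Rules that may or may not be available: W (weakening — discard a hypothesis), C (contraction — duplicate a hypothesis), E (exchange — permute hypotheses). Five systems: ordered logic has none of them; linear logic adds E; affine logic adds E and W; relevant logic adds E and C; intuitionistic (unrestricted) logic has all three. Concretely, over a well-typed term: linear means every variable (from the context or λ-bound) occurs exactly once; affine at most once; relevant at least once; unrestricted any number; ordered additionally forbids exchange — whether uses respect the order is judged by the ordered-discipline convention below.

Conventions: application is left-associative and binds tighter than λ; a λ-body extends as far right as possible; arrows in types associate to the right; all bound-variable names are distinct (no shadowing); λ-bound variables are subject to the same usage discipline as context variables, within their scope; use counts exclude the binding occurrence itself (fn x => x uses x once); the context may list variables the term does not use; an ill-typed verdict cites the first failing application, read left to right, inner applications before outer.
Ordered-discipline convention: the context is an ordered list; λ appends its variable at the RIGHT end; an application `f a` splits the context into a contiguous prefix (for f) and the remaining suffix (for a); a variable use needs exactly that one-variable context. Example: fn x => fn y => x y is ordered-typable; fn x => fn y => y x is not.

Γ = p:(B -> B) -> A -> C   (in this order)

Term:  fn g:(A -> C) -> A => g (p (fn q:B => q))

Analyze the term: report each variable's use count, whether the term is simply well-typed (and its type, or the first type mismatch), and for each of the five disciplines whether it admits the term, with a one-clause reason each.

variable uses: p=1; g (λ-bound)=1; q (λ-bound)=1
order of uses: g, p, q
typing: ✓ — ((A -> C) -> A) -> A
ordered ✗ (use order g, p, q needs exchange)
linear ✓ (p, g, q: one use apiece)
affine ✓ (no duplicate uses among p, g, q)
relevant ✓ (at least one use each (p, g, q))
unrestricted ✓ (simply typable at ((A -> C) -> A) -> A; W, C, E all held)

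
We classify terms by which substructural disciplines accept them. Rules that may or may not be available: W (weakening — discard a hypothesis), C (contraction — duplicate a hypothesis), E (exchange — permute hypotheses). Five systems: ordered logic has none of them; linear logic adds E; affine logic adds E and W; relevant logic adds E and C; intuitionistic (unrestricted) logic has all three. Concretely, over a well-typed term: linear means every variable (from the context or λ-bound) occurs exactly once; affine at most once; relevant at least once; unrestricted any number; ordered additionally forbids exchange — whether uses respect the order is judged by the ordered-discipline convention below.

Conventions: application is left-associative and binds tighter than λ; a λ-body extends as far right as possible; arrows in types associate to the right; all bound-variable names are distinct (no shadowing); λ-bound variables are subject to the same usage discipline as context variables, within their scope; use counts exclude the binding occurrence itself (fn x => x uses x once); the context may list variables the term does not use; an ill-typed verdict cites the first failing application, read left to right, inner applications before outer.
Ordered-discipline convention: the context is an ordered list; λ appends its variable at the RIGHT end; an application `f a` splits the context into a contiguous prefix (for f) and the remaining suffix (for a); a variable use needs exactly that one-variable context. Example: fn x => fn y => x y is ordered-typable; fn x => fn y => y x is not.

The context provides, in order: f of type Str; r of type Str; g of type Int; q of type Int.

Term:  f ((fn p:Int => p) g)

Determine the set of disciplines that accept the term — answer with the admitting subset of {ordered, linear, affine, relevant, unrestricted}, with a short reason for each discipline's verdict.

accepted by: none
use counts: f: 1×; r: 0×; g: 1×; q: 0×; p (λ-bound): 1×
uses in reading order: f, p, g
typing: ill-typed: non-function type Str applied to an argument
ordered ✗ (not simply typable)
linear ✗ (fails simple typing)
affine ✗ (a type mismatch blocks all five)
relevant ✗ (the type mismatch rejects it)
unrestricted ✗ (not simply typable)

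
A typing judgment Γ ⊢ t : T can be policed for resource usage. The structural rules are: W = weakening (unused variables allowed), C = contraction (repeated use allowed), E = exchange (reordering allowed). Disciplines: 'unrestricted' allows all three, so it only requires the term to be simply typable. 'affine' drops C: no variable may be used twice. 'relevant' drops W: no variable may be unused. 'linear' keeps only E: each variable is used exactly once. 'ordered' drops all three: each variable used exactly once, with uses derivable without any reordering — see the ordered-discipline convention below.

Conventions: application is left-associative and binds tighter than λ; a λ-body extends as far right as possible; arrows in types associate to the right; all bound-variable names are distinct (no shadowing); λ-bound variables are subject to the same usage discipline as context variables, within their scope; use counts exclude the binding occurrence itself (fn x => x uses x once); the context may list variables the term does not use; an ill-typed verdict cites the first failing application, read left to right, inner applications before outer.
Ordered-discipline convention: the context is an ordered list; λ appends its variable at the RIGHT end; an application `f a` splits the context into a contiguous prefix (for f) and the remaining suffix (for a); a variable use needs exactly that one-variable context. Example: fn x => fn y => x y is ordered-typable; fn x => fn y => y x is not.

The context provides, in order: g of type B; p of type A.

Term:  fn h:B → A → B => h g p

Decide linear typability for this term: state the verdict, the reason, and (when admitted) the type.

yes — g, p, h: one use apiece; term : (B → A → B) → B
variable uses: g ×1; p ×1; h [bound] ×1
uses in reading order: h, g, p
typing: well-typed at (B → A → B) → B
all disciplines: ordered ✗ · linear ✓ · affine ✓ · relevant ✓ · unrestricted ✓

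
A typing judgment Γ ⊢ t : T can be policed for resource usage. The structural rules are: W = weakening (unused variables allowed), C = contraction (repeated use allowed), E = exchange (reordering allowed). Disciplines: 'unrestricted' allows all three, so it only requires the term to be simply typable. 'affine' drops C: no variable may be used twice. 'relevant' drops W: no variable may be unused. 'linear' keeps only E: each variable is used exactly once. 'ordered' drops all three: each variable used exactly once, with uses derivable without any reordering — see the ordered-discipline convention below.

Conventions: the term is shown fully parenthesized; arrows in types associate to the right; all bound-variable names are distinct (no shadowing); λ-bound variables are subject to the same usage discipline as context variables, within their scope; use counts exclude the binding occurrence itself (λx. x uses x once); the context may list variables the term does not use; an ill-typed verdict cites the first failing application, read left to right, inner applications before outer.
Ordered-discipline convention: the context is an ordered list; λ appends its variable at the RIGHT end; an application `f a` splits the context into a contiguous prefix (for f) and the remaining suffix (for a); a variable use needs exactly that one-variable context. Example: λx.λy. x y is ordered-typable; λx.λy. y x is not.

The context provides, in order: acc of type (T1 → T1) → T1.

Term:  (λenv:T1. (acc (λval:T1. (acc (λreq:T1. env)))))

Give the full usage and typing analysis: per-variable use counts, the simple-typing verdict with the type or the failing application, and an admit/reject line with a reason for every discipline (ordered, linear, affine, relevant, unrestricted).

variable uses: acc ×2; env (bound) ×1; val (bound) ×0; req (bound) ×0
order of uses: acc, acc, env
typing: the term checks, with type T1 → T1
ordered: ✗, uses contraction: acc ×2; unused: val, req — weakening required
linear: ✗, uses contraction: acc ×2; unused: val, req — weakening required
affine: ✗, uses contraction: acc ×2
relevant: ✗, unused: val, req — weakening required
unrestricted: ✓, simply typable at T1 → T1; W, C, E all held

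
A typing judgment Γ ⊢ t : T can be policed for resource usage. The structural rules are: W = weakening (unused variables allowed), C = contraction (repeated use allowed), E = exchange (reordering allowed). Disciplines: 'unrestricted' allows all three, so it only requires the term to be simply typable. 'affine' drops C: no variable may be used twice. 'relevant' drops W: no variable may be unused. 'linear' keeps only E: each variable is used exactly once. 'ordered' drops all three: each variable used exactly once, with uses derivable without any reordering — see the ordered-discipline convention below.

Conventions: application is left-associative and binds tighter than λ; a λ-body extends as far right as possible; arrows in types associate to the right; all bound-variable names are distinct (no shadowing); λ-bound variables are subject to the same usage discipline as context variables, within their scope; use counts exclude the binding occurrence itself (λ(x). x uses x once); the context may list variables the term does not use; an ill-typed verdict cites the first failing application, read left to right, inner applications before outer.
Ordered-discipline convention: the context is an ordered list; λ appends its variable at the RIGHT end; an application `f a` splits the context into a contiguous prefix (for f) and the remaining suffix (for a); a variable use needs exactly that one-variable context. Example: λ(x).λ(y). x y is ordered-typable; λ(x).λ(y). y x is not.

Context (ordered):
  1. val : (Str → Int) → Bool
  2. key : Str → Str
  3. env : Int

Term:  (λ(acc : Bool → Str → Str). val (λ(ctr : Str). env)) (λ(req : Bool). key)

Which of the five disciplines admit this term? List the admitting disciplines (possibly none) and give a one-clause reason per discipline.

admitted in: affine, unrestricted
counts: val: 1×, key: 1×, env: 1×, acc [bound]: 0×, ctr [bound]: 0×, req [bound]: 0×
order of uses: val, env, key
typing: well-typed — term : Bool
ordered: ✗ — needs weakening: acc, ctr, req unused
linear: ✗ — needs weakening: acc, ctr, req unused
affine: ✓ — at most one use each (val, key, env, acc, ctr, req)
relevant: ✗ — needs weakening: acc, ctr, req unused
unrestricted: ✓ — simply typable at Bool; W, C, E all held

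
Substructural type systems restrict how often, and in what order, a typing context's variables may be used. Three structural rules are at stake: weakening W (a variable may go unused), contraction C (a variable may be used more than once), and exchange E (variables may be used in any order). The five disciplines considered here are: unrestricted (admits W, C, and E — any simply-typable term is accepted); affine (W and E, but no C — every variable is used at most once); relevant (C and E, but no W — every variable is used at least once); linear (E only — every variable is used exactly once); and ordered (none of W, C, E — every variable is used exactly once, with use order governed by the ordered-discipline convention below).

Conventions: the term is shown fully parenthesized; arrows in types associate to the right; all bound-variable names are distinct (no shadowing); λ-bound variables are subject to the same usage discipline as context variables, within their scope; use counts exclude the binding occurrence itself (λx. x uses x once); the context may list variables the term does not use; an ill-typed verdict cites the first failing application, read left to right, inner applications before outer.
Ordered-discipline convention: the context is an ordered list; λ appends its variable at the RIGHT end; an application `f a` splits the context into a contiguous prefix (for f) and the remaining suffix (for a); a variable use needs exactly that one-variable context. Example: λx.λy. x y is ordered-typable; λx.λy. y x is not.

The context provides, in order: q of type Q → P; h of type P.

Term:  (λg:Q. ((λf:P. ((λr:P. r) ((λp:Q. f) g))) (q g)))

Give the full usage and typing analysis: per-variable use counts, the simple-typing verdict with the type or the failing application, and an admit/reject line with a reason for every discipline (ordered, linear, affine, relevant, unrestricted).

usage: q ×1, h ×0, g [bound] ×2, f [bound] ×1, r [bound] ×1, p [bound] ×0
left-to-right use order: r, f, g, q, g
typing: ✓ — Q → P
ordered ✗ (g ×2 used more than once (contraction); h, p left unused)
linear ✗ (g ×2 used more than once (contraction); h, p left unused)
affine ✗ (g ×2 used more than once (contraction))
relevant ✗ (h, p left unused)
unrestricted ✓ (typability at Q → P is all that's needed)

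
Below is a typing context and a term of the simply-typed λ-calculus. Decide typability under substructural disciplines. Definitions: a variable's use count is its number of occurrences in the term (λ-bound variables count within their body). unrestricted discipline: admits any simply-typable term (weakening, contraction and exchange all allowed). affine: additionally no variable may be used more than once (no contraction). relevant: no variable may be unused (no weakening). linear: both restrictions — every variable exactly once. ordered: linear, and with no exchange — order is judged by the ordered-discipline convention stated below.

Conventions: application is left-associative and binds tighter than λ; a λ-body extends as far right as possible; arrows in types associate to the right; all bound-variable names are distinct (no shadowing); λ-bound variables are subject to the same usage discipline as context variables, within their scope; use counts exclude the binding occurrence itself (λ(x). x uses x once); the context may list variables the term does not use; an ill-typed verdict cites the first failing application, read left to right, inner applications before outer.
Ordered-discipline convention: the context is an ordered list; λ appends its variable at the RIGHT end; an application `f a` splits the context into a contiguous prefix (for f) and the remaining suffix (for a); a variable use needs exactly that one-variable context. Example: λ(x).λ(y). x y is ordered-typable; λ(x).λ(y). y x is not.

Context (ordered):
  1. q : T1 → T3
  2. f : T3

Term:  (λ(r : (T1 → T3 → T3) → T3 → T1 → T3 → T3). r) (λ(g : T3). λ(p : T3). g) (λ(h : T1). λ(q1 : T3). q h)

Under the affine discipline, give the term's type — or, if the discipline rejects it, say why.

not well-typed under affine — a type mismatch blocks all five
use counts: q: 1; f: 0; r (bound): 1; g (bound): 1; p (bound): 0; h (bound): 1; q1 (bound): 0
order of uses: r, g, q, h
typing: ill-typed: an application expects (T1 → T3 → T3) → T3 → T1 → T3 → T3 but receives T3 → T3 → T3
all disciplines: ordered ✗ · linear ✗ · affine ✗ · relevant ✗ · unrestricted ✗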